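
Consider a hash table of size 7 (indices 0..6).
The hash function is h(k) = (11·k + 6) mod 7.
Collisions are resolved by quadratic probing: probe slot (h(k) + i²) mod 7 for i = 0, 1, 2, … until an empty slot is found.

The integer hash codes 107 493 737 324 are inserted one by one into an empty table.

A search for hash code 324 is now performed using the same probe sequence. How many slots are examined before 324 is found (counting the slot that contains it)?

107: h=0 => slot 0
493: h=4 => slot 4
737: h=0, probe 0,1 => slot 1
324: h=0, probe 0,1,4,2 => slot 2
Table: [107, 737, 324, —, 493, —, —]
Lookup 324: h=0, probe 0,1,4,2 → found at 2.

4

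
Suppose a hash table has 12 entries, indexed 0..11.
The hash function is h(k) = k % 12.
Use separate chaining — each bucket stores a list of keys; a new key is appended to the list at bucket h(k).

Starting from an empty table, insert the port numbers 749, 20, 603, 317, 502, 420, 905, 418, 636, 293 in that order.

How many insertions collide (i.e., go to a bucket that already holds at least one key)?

Insert 749: h=5, bucket 5 empty -> new chain.
Insert 20: h=8, bucket 8 empty -> new chain.
Insert 603: h=3, bucket 3 empty -> new chain.
Insert 317: h=5, bucket 5 nonempty -> append to chain.
Insert 502: h=10, bucket 10 empty -> new chain.
Insert 420: h=0, bucket 0 empty -> new chain.
Insert 905: h=5, bucket 5 nonempty -> append to chain.
Insert 418: h=10, bucket 10 nonempty -> append to chain.
Insert 636: h=0, bucket 0 nonempty -> append to chain.
Insert 293: h=5, bucket 5 nonempty -> append to chain.
Final buckets:
0: 420 -> 636
1: _
2: _
3: 603
4: _
5: 749 -> 317 -> 905 -> 293
6: _
7: _
8: 20
9: _
10: 502 -> 418
11: _

5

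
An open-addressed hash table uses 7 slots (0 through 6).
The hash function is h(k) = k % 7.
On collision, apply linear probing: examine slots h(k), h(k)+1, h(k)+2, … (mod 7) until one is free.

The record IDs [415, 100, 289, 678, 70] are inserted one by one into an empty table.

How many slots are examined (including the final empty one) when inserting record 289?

3

Insert 415: h=2, slot 2 empty => index 2.
Insert 100: h=2, slot 2 occupied => index 3.
Insert 289: h=2, slots 2,3 occupied => index 4.
Insert 678: h=6, slot 6 empty => index 6.
Insert 70: h=0, slot 0 empty => index 0.
Table: [70, -, 415, 100, 289, -, 678]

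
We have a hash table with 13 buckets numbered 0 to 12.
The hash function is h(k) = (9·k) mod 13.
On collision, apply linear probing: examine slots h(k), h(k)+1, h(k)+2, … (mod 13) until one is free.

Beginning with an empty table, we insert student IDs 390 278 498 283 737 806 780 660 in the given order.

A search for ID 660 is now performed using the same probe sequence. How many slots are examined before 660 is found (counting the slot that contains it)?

6

Insert 390: h=0, slot 0 empty -> index 0.
Insert 278: h=6, slot 6 empty -> index 6.
Insert 498: h=10, slot 10 empty -> index 10.
Insert 283: h=12, slot 12 empty -> index 12.
Insert 737: h=3, slot 3 empty -> index 3.
Insert 806: h=0, slot 0 occupied -> index 1.
Insert 780: h=0, slots 0,1 occupied -> index 2.
Insert 660: h=12, slots 12,0,1,2,3 occupied -> index 4.
Table: [390, 806, 780, 737, 660, ., 278, ., ., ., 498, ., 283]
Lookup 660: h=12, probe 12,0,1,2,3,4 → found at 4.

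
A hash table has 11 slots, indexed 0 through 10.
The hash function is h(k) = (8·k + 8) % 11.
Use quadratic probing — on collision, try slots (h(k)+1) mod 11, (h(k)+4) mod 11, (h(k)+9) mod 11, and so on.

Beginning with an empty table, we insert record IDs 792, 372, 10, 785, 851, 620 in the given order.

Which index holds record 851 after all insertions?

Insert 792: h=8, slot 8 empty → index 8.
Insert 372: h=3, slot 3 empty → index 3.
Insert 10: h=0, slot 0 empty → index 0.
Insert 785: h=7, slot 7 empty → index 7.
Insert 851: h=7, slots 7,8,0 occupied → index 5.
Insert 620: h=7, slots 7,8,0,5 occupied → index 1.
Table: [10, 620, -, 372, -, 851, -, 785, 792, -, -]

5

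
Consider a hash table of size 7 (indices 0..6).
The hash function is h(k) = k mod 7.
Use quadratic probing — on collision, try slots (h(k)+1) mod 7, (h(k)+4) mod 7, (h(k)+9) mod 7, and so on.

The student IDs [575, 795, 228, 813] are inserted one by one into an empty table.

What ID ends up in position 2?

813

575 hashes to 1; slot 1 is free -> place at 1.
795 hashes to 4; slot 4 is free -> place at 4.
228 hashes to 4; 4 taken -> place at 5.
813 hashes to 1; 1 taken -> place at 2.
Table: [., 575, 813, ., 795, 228, .]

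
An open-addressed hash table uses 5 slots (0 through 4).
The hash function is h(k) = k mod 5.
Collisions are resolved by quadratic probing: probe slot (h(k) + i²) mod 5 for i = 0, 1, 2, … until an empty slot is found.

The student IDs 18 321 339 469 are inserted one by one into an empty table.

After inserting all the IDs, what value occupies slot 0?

18 hashes to 3; slot 3 is free => place at 3.
321 hashes to 1; slot 1 is free => place at 1.
339 hashes to 4; slot 4 is free => place at 4.
469 hashes to 4; 4 taken => place at 0.
Table: [469, 321, -, 18, 339]

469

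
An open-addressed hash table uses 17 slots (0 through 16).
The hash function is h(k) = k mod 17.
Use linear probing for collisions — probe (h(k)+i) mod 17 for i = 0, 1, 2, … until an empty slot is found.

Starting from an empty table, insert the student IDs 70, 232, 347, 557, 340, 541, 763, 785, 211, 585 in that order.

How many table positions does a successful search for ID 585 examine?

3

Insert 70: h=2, slot 2 empty → index 2.
Insert 232: h=11, slot 11 empty → index 11.
Insert 347: h=7, slot 7 empty → index 7.
Insert 557: h=13, slot 13 empty → index 13.
Insert 340: h=0, slot 0 empty → index 0.
Insert 541: h=14, slot 14 empty → index 14.
Insert 763: h=15, slot 15 empty → index 15.
Insert 785: h=3, slot 3 empty → index 3.
Insert 211: h=7, slot 7 occupied → index 8.
Insert 585: h=7, slots 7,8 occupied → index 9.
Table: [340, -, 70, 785, -, -, -, 347, 211, 585, -, 232, -, 557, 541, 763, -]
Lookup 585: h=7, probe 7,8,9 → found at 9.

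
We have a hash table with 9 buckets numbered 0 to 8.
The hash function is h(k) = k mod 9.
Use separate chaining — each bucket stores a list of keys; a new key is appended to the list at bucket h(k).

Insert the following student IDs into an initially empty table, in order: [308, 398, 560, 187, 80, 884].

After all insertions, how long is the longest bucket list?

4

308 -> bucket 2
398 -> bucket 2 (collision)
560 -> bucket 2 (collision)
187 -> bucket 7
80 -> bucket 8
884 -> bucket 2 (collision)
Final buckets:
0: ∅
1: ∅
2: 308 -> 398 -> 560 -> 884
3: ∅
4: ∅
5: ∅
6: ∅
7: 187
8: 80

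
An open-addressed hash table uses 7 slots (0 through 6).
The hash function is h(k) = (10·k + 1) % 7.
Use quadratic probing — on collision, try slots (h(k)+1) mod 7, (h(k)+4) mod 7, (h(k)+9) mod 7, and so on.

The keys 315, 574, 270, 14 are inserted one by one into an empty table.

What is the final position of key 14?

5

315: h=1 => slot 1
574: h=1, probe 1,2 => slot 2
270: h=6 => slot 6
14: h=1, probe 1,2,5 => slot 5
Table: [_, 315, 574, _, _, 14, 270]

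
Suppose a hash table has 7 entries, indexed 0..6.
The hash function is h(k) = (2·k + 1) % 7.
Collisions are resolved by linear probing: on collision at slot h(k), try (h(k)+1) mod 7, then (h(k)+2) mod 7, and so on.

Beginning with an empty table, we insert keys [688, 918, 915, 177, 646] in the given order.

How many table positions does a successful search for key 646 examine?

Insert 688: h=5, slot 5 empty → index 5.
Insert 918: h=3, slot 3 empty → index 3.
Insert 915: h=4, slot 4 empty → index 4.
Insert 177: h=5, slot 5 occupied → index 6.
Insert 646: h=5, slots 5,6 occupied → index 0.
Table: [646, ., ., 918, 915, 688, 177]
Lookup 646: h=5, probe 5,6,0 → found at 0.

3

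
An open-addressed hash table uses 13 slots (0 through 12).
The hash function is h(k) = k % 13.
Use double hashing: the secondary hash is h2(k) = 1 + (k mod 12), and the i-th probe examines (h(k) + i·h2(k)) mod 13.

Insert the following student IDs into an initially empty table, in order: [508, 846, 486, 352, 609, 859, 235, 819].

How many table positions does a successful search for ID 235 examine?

3

508 hashes to 1; slot 1 is free -> place at 1.
846 hashes to 1, h2=7; 1 taken -> place at 8.
486 hashes to 5; slot 5 is free -> place at 5.
352 hashes to 1, h2=5; 1 taken -> place at 6.
609 hashes to 11; slot 11 is free -> place at 11.
859 hashes to 1, h2=8; 1 taken -> place at 9.
235 hashes to 1, h2=8; 1,9 taken -> place at 4.
819 hashes to 0; slot 0 is free -> place at 0.
Table: [819, 508, —, —, 235, 486, 352, —, 846, 859, —, 609, —]
Lookup 235: h=1, h2=8, probe 1,9,4 → found at 4.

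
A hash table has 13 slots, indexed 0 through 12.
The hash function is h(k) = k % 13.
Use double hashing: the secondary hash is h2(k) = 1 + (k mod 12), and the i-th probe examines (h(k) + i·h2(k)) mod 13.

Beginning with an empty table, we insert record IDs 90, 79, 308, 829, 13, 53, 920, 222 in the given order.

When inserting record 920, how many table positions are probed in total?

90: h=12 => slot 12
79: h=1 => slot 1
308: h=9 => slot 9
829: h=10 => slot 10
13: h=0 => slot 0
53: h=1, h2=6, probe 1,7 => slot 7
920: h=10, h2=9, probe 10,6 => slot 6
222: h=1, h2=7, probe 1,8 => slot 8
Table: [13, 79, -, -, -, -, 920, 53, 222, 308, 829, -, 90]

2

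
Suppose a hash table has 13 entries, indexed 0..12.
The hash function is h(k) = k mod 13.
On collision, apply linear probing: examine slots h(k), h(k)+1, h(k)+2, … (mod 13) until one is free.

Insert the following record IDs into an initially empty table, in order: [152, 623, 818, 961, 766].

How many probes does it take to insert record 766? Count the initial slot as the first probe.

Insert 152: h=9, slot 9 empty → index 9.
Insert 623: h=12, slot 12 empty → index 12.
Insert 818: h=12, slot 12 occupied → index 0.
Insert 961: h=12, slots 12,0 occupied → index 1.
Insert 766: h=12, slots 12,0,1 occupied → index 2.
Table: [818, 961, 766, ∅, ∅, ∅, ∅, ∅, ∅, 152, ∅, ∅, 623]

4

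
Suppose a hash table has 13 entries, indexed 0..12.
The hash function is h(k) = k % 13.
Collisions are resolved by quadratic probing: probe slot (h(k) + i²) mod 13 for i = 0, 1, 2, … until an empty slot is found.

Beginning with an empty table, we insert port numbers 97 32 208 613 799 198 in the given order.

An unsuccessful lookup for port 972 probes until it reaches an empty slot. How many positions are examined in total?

2

97 hashes to 6; slot 6 is free → place at 6.
32 hashes to 6; 6 taken → place at 7.
208 hashes to 0; slot 0 is free → place at 0.
613 hashes to 2; slot 2 is free → place at 2.
799 hashes to 6; 6,7 taken → place at 10.
198 hashes to 3; slot 3 is free → place at 3.
Table: [208, ., 613, 198, ., ., 97, 32, ., ., 799, ., .]
Lookup 972: h=10, probe 10,11 → slot 11 empty, not found.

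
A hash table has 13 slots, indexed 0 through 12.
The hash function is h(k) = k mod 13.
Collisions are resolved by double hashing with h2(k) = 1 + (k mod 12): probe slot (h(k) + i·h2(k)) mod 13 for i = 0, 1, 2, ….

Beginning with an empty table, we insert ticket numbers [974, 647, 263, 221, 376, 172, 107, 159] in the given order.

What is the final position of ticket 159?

7

Insert 974: h=12, slot 12 empty -> index 12.
Insert 647: h=10, slot 10 empty -> index 10.
Insert 263: h=3, slot 3 empty -> index 3.
Insert 221: h=0, slot 0 empty -> index 0.
Insert 376: h=12, h2=5, slot 12 occupied -> index 4.
Insert 172: h=3, h2=5, slot 3 occupied -> index 8.
Insert 107: h=3, h2=12, slot 3 occupied -> index 2.
Insert 159: h=3, h2=4, slot 3 occupied -> index 7.
Table: [221, -, 107, 263, 376, -, -, 159, 172, -, 647, -, 974]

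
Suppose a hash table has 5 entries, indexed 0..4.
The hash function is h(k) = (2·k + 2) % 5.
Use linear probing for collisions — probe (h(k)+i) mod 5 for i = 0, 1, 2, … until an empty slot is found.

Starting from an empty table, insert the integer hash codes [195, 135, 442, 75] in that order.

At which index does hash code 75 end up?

Insert 195: h=2, slot 2 empty → index 2.
Insert 135: h=2, slot 2 occupied → index 3.
Insert 442: h=1, slot 1 empty → index 1.
Insert 75: h=2, slots 2,3 occupied → index 4.
Table: [-, 442, 195, 135, 75]

4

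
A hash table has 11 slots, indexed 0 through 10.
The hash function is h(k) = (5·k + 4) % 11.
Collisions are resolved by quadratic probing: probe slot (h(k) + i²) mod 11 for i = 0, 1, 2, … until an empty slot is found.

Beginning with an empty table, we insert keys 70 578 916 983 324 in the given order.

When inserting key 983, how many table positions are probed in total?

2

70 hashes to 2; slot 2 is free -> place at 2.
578 hashes to 1; slot 1 is free -> place at 1.
916 hashes to 8; slot 8 is free -> place at 8.
983 hashes to 2; 2 taken -> place at 3.
324 hashes to 7; slot 7 is free -> place at 7.
Table: [., 578, 70, 983, ., ., ., 324, 916, ., .]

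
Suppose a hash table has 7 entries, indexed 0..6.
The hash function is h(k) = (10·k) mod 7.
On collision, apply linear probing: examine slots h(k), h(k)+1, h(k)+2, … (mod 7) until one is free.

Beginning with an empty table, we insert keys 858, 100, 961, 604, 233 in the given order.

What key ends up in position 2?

Insert 858: h=5, slot 5 empty => index 5.
Insert 100: h=6, slot 6 empty => index 6.
Insert 961: h=6, slot 6 occupied => index 0.
Insert 604: h=6, slots 6,0 occupied => index 1.
Insert 233: h=6, slots 6,0,1 occupied => index 2.
Table: [961, 604, 233, ., ., 858, 100]

233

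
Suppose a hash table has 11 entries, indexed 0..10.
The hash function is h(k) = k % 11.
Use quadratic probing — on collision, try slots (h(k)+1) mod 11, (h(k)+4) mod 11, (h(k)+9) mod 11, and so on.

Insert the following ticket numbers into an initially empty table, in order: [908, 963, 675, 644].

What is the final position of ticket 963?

Insert 908: h=6, slot 6 empty → index 6.
Insert 963: h=6, slot 6 occupied → index 7.
Insert 675: h=4, slot 4 empty → index 4.
Insert 644: h=6, slots 6,7 occupied → index 10.
Table: [∅, ∅, ∅, ∅, 675, ∅, 908, 963, ∅, ∅, 644]

7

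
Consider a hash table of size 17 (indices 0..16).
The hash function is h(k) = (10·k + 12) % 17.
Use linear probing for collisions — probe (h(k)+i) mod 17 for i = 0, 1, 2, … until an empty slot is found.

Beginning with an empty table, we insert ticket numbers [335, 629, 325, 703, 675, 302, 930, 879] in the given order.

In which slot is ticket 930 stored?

335 hashes to 13; slot 13 is free -> place at 13.
629 hashes to 12; slot 12 is free -> place at 12.
325 hashes to 15; slot 15 is free -> place at 15.
703 hashes to 4; slot 4 is free -> place at 4.
675 hashes to 13; 13 taken -> place at 14.
302 hashes to 6; slot 6 is free -> place at 6.
930 hashes to 13; 13,14,15 taken -> place at 16.
879 hashes to 13; 13,14,15,16 taken -> place at 0.
Table: [879, _, _, _, 703, _, 302, _, _, _, _, _, 629, 335, 675, 325, 930]

16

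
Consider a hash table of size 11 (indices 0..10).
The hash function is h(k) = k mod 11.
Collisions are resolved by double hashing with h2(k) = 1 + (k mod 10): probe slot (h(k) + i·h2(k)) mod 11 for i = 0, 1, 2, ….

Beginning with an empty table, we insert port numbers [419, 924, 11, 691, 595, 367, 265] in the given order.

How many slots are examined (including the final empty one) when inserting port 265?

419 hashes to 1; slot 1 is free -> place at 1.
924 hashes to 0; slot 0 is free -> place at 0.
11 hashes to 0, h2=2; 0 taken -> place at 2.
691 hashes to 9; slot 9 is free -> place at 9.
595 hashes to 1, h2=6; 1 taken -> place at 7.
367 hashes to 4; slot 4 is free -> place at 4.
265 hashes to 1, h2=6; 1,7,2 taken -> place at 8.
Table: [924, 419, 11, -, 367, -, -, 595, 265, 691, -]

4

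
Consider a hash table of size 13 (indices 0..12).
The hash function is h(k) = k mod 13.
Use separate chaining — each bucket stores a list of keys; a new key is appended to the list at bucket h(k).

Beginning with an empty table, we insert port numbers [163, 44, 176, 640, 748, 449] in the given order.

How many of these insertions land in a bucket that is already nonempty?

Insert 163: h=7, bucket 7 empty -> new chain.
Insert 44: h=5, bucket 5 empty -> new chain.
Insert 176: h=7, bucket 7 nonempty -> append to chain.
Insert 640: h=3, bucket 3 empty -> new chain.
Insert 748: h=7, bucket 7 nonempty -> append to chain.
Insert 449: h=7, bucket 7 nonempty -> append to chain.
Final buckets:
0: ∅
1: ∅
2: ∅
3: 640
4: ∅
5: 44
6: ∅
7: 163 -> 176 -> 748 -> 449
8: ∅
9: ∅
10: ∅
11: ∅
12: ∅

3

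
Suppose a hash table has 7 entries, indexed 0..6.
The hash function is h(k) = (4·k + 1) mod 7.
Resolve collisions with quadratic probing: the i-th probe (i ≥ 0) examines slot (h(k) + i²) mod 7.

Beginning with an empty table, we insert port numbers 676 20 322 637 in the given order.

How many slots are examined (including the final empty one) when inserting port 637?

2

676: h=3 → slot 3
20: h=4 → slot 4
322: h=1 → slot 1
637: h=1, probe 1,2 → slot 2
Table: [∅, 322, 637, 676, 20, ∅, ∅]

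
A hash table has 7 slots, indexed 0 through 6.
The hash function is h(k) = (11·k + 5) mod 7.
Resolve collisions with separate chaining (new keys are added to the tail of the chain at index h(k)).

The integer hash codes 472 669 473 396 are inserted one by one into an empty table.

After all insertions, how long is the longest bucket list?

Insert 472: h=3, bucket 3 empty → new chain.
Insert 669: h=0, bucket 0 empty → new chain.
Insert 473: h=0, bucket 0 nonempty → append to chain.
Insert 396: h=0, bucket 0 nonempty → append to chain.
Final buckets:
0: 669 -> 473 -> 396
1: -
2: -
3: 472
4: -
5: -
6: -

3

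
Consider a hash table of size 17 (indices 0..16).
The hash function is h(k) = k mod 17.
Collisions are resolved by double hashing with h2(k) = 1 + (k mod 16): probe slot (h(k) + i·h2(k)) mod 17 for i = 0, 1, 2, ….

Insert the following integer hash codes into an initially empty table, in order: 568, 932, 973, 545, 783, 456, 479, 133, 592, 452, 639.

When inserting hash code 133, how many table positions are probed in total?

568: h=7 → slot 7
932: h=14 → slot 14
973: h=4 → slot 4
545: h=1 → slot 1
783: h=1, h2=16, probe 1,0 → slot 0
456: h=14, h2=9, probe 14,6 → slot 6
479: h=3 → slot 3
133: h=14, h2=6, probe 14,3,9 → slot 9
592: h=14, h2=1, probe 14,15 → slot 15
452: h=10 → slot 10
639: h=10, h2=16, probe 10,9,8 → slot 8
Table: [783, 545, ., 479, 973, ., 456, 568, 639, 133, 452, ., ., ., 932, 592, .]

3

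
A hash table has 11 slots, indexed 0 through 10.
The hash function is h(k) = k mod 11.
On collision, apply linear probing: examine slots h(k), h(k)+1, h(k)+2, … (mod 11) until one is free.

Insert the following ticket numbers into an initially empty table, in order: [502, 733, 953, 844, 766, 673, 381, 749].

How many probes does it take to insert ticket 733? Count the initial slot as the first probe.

2

Insert 502: h=7, slot 7 empty -> index 7.
Insert 733: h=7, slot 7 occupied -> index 8.
Insert 953: h=7, slots 7,8 occupied -> index 9.
Insert 844: h=8, slots 8,9 occupied -> index 10.
Insert 766: h=7, slots 7,8,9,10 occupied -> index 0.
Insert 673: h=2, slot 2 empty -> index 2.
Insert 381: h=7, slots 7,8,9,10,0 occupied -> index 1.
Insert 749: h=1, slots 1,2 occupied -> index 3.
Table: [766, 381, 673, 749, -, -, -, 502, 733, 953, 844]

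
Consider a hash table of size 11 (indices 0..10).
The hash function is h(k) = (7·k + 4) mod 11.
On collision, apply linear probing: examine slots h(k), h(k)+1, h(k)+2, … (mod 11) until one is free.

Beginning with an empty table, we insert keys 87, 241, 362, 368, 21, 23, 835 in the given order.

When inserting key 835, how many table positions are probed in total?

6

87: h=8 => slot 8
241: h=8, probe 8,9 => slot 9
362: h=8, probe 8,9,10 => slot 10
368: h=6 => slot 6
21: h=8, probe 8,9,10,0 => slot 0
23: h=0, probe 0,1 => slot 1
835: h=8, probe 8,9,10,0,1,2 => slot 2
Table: [21, 23, 835, —, —, —, 368, —, 87, 241, 362]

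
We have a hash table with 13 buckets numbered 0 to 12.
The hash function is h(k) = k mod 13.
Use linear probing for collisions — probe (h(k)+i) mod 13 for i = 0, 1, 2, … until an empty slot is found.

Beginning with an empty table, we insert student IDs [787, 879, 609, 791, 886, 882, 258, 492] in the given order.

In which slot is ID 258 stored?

787 hashes to 7; slot 7 is free -> place at 7.
879 hashes to 8; slot 8 is free -> place at 8.
609 hashes to 11; slot 11 is free -> place at 11.
791 hashes to 11; 11 taken -> place at 12.
886 hashes to 2; slot 2 is free -> place at 2.
882 hashes to 11; 11,12 taken -> place at 0.
258 hashes to 11; 11,12,0 taken -> place at 1.
492 hashes to 11; 11,12,0,1,2 taken -> place at 3.
Table: [882, 258, 886, 492, ., ., ., 787, 879, ., ., 609, 791]

1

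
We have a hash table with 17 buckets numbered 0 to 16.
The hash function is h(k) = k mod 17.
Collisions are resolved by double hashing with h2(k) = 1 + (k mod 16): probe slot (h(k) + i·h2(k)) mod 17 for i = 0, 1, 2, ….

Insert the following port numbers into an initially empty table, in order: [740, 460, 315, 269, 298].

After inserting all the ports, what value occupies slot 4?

Insert 740: h=9, slot 9 empty → index 9.
Insert 460: h=1, slot 1 empty → index 1.
Insert 315: h=9, h2=12, slot 9 occupied → index 4.
Insert 269: h=14, slot 14 empty → index 14.
Insert 298: h=9, h2=11, slot 9 occupied → index 3.
Table: [_, 460, _, 298, 315, _, _, _, _, 740, _, _, _, _, 269, _, _]

315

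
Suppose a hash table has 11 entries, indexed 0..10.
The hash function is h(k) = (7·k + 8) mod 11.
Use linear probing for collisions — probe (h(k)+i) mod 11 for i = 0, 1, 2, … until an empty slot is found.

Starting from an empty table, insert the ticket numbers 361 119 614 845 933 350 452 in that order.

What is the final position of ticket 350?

361: h=5 -> slot 5
119: h=5, probe 5,6 -> slot 6
614: h=5, probe 5,6,7 -> slot 7
845: h=5, probe 5,6,7,8 -> slot 8
933: h=5, probe 5,6,7,8,9 -> slot 9
350: h=5, probe 5,6,7,8,9,10 -> slot 10
452: h=4 -> slot 4
Table: [_, _, _, _, 452, 361, 119, 614, 845, 933, 350]

10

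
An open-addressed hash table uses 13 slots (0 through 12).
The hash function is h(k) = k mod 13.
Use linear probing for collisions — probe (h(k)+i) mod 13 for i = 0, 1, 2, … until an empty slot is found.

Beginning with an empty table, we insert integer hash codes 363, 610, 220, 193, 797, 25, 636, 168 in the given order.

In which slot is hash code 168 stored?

363: h=12 => slot 12
610: h=12, probe 12,0 => slot 0
220: h=12, probe 12,0,1 => slot 1
193: h=11 => slot 11
797: h=4 => slot 4
25: h=12, probe 12,0,1,2 => slot 2
636: h=12, probe 12,0,1,2,3 => slot 3
168: h=12, probe 12,0,1,2,3,4,5 => slot 5
Table: [610, 220, 25, 636, 797, 168, ∅, ∅, ∅, ∅, ∅, 193, 363]

5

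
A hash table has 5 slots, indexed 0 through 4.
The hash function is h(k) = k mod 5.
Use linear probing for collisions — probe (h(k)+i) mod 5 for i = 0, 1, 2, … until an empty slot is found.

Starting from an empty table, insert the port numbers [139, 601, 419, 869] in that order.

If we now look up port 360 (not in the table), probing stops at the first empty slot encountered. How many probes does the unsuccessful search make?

4

139 hashes to 4; slot 4 is free -> place at 4.
601 hashes to 1; slot 1 is free -> place at 1.
419 hashes to 4; 4 taken -> place at 0.
869 hashes to 4; 4,0,1 taken -> place at 2.
Table: [419, 601, 869, -, 139]
Lookup 360: h=0, probe 0,1,2,3 → slot 3 empty, not found.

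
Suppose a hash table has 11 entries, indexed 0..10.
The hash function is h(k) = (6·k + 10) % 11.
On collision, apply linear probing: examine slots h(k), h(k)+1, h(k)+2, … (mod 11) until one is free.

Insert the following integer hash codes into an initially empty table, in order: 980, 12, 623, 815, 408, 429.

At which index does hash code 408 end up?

9

Insert 980: h=5, slot 5 empty → index 5.
Insert 12: h=5, slot 5 occupied → index 6.
Insert 623: h=8, slot 8 empty → index 8.
Insert 815: h=5, slots 5,6 occupied → index 7.
Insert 408: h=5, slots 5,6,7,8 occupied → index 9.
Insert 429: h=10, slot 10 empty → index 10.
Table: [-, -, -, -, -, 980, 12, 815, 623, 408, 429]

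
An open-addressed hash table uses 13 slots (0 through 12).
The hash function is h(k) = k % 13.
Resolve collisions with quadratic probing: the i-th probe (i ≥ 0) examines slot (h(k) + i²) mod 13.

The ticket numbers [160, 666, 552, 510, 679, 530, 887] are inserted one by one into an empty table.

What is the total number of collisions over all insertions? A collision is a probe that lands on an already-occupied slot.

10

160: h=4 => slot 4
666: h=3 => slot 3
552: h=6 => slot 6
510: h=3, probe 3,4,7 => slot 7
679: h=3, probe 3,4,7,12 => slot 12
530: h=10 => slot 10
887: h=3, probe 3,4,7,12,6,2 => slot 2
Table: [∅, ∅, 887, 666, 160, ∅, 552, 510, ∅, ∅, 530, ∅, 679]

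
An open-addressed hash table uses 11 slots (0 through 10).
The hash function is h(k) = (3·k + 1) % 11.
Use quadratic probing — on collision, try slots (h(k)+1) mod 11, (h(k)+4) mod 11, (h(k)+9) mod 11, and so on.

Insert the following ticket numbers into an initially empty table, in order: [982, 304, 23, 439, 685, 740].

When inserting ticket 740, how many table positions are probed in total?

Insert 982: h=10, slot 10 empty => index 10.
Insert 304: h=0, slot 0 empty => index 0.
Insert 23: h=4, slot 4 empty => index 4.
Insert 439: h=9, slot 9 empty => index 9.
Insert 685: h=10, slots 10,0 occupied => index 3.
Insert 740: h=10, slots 10,0,3 occupied => index 8.
Table: [304, ., ., 685, 23, ., ., ., 740, 439, 982]

4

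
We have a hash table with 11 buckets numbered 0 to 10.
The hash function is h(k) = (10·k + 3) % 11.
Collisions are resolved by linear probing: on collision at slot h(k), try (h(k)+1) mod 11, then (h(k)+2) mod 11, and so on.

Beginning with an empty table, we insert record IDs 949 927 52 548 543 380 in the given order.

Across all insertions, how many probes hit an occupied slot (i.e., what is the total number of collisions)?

1

Insert 949: h=0, slot 0 empty → index 0.
Insert 927: h=0, slot 0 occupied → index 1.
Insert 52: h=6, slot 6 empty → index 6.
Insert 548: h=5, slot 5 empty → index 5.
Insert 543: h=10, slot 10 empty → index 10.
Insert 380: h=8, slot 8 empty → index 8.
Table: [949, 927, ., ., ., 548, 52, ., 380, ., 543]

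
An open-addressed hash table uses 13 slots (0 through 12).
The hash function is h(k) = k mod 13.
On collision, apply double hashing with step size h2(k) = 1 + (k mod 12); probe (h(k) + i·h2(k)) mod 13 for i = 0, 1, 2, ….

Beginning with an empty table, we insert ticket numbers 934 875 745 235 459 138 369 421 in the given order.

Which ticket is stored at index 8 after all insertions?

934 hashes to 11; slot 11 is free → place at 11.
875 hashes to 4; slot 4 is free → place at 4.
745 hashes to 4, h2=2; 4 taken → place at 6.
235 hashes to 1; slot 1 is free → place at 1.
459 hashes to 4, h2=4; 4 taken → place at 8.
138 hashes to 8, h2=7; 8 taken → place at 2.
369 hashes to 5; slot 5 is free → place at 5.
421 hashes to 5, h2=2; 5 taken → place at 7.
Table: [—, 235, 138, —, 875, 369, 745, 421, 459, —, —, 934, —]

459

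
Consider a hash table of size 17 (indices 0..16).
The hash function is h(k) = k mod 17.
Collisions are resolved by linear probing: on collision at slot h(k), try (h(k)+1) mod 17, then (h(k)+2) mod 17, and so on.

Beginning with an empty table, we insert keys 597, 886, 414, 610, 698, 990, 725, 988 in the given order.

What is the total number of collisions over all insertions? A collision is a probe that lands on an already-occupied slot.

4

Insert 597: h=2, slot 2 empty → index 2.
Insert 886: h=2, slot 2 occupied → index 3.
Insert 414: h=6, slot 6 empty → index 6.
Insert 610: h=15, slot 15 empty → index 15.
Insert 698: h=1, slot 1 empty → index 1.
Insert 990: h=4, slot 4 empty → index 4.
Insert 725: h=11, slot 11 empty → index 11.
Insert 988: h=2, slots 2,3,4 occupied → index 5.
Table: [∅, 698, 597, 886, 990, 988, 414, ∅, ∅, ∅, ∅, 725, ∅, ∅, ∅, 610, ∅]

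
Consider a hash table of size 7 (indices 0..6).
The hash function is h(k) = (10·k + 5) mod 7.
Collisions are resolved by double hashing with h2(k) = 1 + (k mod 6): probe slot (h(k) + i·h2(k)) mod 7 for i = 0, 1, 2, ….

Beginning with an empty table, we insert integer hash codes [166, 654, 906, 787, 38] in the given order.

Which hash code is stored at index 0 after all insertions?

166 hashes to 6; slot 6 is free -> place at 6.
654 hashes to 0; slot 0 is free -> place at 0.
906 hashes to 0, h2=1; 0 taken -> place at 1.
787 hashes to 0, h2=2; 0 taken -> place at 2.
38 hashes to 0, h2=3; 0 taken -> place at 3.
Table: [654, 906, 787, 38, _, _, 166]

654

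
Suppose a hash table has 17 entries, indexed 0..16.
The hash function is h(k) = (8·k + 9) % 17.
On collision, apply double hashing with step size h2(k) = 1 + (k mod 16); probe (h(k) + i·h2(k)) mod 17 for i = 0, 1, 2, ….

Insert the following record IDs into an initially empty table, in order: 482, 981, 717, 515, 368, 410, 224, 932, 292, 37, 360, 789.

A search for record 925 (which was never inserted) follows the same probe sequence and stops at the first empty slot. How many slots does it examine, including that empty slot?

2

Insert 482: h=6, slot 6 empty => index 6.
Insert 981: h=3, slot 3 empty => index 3.
Insert 717: h=16, slot 16 empty => index 16.
Insert 515: h=15, slot 15 empty => index 15.
Insert 368: h=12, slot 12 empty => index 12.
Insert 410: h=8, slot 8 empty => index 8.
Insert 224: h=16, h2=1, slot 16 occupied => index 0.
Insert 932: h=2, slot 2 empty => index 2.
Insert 292: h=16, h2=5, slot 16 occupied => index 4.
Insert 37: h=16, h2=6, slot 16 occupied => index 5.
Insert 360: h=16, h2=9, slots 16,8,0 occupied => index 9.
Insert 789: h=14, slot 14 empty => index 14.
Table: [224, —, 932, 981, 292, 37, 482, —, 410, 360, —, —, 368, —, 789, 515, 717]
Lookup 925: h=14, h2=14, probe 14,11 → slot 11 empty, not found.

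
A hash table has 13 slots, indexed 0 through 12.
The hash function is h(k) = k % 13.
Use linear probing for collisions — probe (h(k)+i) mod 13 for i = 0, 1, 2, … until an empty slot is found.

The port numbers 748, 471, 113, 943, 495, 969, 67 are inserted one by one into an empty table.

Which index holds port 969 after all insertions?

748: h=7 => slot 7
471: h=3 => slot 3
113: h=9 => slot 9
943: h=7, probe 7,8 => slot 8
495: h=1 => slot 1
969: h=7, probe 7,8,9,10 => slot 10
67: h=2 => slot 2
Table: [-, 495, 67, 471, -, -, -, 748, 943, 113, 969, -, -]

10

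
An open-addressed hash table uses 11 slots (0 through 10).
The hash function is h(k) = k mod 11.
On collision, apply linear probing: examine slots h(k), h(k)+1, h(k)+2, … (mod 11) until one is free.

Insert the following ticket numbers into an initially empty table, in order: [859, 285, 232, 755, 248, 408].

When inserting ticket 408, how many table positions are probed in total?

3

859 hashes to 1; slot 1 is free => place at 1.
285 hashes to 10; slot 10 is free => place at 10.
232 hashes to 1; 1 taken => place at 2.
755 hashes to 7; slot 7 is free => place at 7.
248 hashes to 6; slot 6 is free => place at 6.
408 hashes to 1; 1,2 taken => place at 3.
Table: [., 859, 232, 408, ., ., 248, 755, ., ., 285]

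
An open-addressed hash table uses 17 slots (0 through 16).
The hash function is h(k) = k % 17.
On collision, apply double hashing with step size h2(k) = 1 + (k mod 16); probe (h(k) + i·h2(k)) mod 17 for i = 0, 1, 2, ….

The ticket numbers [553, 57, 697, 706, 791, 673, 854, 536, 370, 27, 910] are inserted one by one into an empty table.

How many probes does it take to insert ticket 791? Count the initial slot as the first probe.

553 hashes to 9; slot 9 is free → place at 9.
57 hashes to 6; slot 6 is free → place at 6.
697 hashes to 0; slot 0 is free → place at 0.
706 hashes to 9, h2=3; 9 taken → place at 12.
791 hashes to 9, h2=8; 9,0 taken → place at 8.
673 hashes to 10; slot 10 is free → place at 10.
854 hashes to 4; slot 4 is free → place at 4.
536 hashes to 9, h2=9; 9 taken → place at 1.
370 hashes to 13; slot 13 is free → place at 13.
27 hashes to 10, h2=12; 10 taken → place at 5.
910 hashes to 9, h2=15; 9 taken → place at 7.
Table: [697, 536, —, —, 854, 27, 57, 910, 791, 553, 673, —, 706, 370, —, —, —]

3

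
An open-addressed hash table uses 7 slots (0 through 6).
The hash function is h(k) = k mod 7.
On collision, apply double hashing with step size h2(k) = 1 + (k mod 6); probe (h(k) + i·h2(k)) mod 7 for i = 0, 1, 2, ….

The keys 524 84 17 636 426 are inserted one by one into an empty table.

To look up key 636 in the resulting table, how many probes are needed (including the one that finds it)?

Insert 524: h=6, slot 6 empty → index 6.
Insert 84: h=0, slot 0 empty → index 0.
Insert 17: h=3, slot 3 empty → index 3.
Insert 636: h=6, h2=1, slots 6,0 occupied → index 1.
Insert 426: h=6, h2=1, slots 6,0,1 occupied → index 2.
Table: [84, 636, 426, 17, —, —, 524]
Lookup 636: h=6, h2=1, probe 6,0,1 → found at 1.

3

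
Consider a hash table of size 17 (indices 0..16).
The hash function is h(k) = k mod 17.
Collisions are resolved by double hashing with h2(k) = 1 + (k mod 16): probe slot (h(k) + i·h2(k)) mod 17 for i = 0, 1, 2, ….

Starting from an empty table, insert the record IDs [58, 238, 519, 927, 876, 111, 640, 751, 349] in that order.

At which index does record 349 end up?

Insert 58: h=7, slot 7 empty → index 7.
Insert 238: h=0, slot 0 empty → index 0.
Insert 519: h=9, slot 9 empty → index 9.
Insert 927: h=9, h2=16, slot 9 occupied → index 8.
Insert 876: h=9, h2=13, slot 9 occupied → index 5.
Insert 111: h=9, h2=16, slots 9,8,7 occupied → index 6.
Insert 640: h=11, slot 11 empty → index 11.
Insert 751: h=3, slot 3 empty → index 3.
Insert 349: h=9, h2=14, slots 9,6,3,0 occupied → index 14.
Table: [238, —, —, 751, —, 876, 111, 58, 927, 519, —, 640, —, —, 349, —, —]

14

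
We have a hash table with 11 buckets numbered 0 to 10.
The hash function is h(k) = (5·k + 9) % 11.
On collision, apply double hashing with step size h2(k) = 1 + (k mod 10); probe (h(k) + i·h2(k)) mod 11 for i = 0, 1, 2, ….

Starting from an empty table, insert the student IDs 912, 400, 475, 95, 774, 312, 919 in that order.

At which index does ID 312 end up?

10

Insert 912: h=4, slot 4 empty => index 4.
Insert 400: h=7, slot 7 empty => index 7.
Insert 475: h=8, slot 8 empty => index 8.
Insert 95: h=0, slot 0 empty => index 0.
Insert 774: h=7, h2=5, slot 7 occupied => index 1.
Insert 312: h=7, h2=3, slot 7 occupied => index 10.
Insert 919: h=6, slot 6 empty => index 6.
Table: [95, 774, ., ., 912, ., 919, 400, 475, ., 312]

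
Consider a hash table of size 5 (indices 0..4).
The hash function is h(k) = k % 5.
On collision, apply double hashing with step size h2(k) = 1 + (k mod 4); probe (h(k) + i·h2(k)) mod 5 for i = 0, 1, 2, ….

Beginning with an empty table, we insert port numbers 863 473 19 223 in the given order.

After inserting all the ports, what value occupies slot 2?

223

863: h=3 -> slot 3
473: h=3, h2=2, probe 3,0 -> slot 0
19: h=4 -> slot 4
223: h=3, h2=4, probe 3,2 -> slot 2
Table: [473, ., 223, 863, 19]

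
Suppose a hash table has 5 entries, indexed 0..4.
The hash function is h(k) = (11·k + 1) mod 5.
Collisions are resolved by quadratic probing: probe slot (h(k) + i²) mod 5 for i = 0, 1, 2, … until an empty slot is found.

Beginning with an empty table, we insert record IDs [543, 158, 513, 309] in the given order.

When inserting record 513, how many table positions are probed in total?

543 hashes to 4; slot 4 is free => place at 4.
158 hashes to 4; 4 taken => place at 0.
513 hashes to 4; 4,0 taken => place at 3.
309 hashes to 0; 0 taken => place at 1.
Table: [158, 309, ∅, 513, 543]

3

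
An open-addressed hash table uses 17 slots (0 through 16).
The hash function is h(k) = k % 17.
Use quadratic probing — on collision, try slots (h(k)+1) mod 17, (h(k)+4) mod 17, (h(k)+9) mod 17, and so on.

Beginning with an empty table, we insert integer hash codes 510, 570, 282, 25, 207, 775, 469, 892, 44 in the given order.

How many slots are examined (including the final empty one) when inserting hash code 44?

4

510 hashes to 0; slot 0 is free → place at 0.
570 hashes to 9; slot 9 is free → place at 9.
282 hashes to 10; slot 10 is free → place at 10.
25 hashes to 8; slot 8 is free → place at 8.
207 hashes to 3; slot 3 is free → place at 3.
775 hashes to 10; 10 taken → place at 11.
469 hashes to 10; 10,11 taken → place at 14.
892 hashes to 8; 8,9 taken → place at 12.
44 hashes to 10; 10,11,14 taken → place at 2.
Table: [510, —, 44, 207, —, —, —, —, 25, 570, 282, 775, 892, —, 469, —, —]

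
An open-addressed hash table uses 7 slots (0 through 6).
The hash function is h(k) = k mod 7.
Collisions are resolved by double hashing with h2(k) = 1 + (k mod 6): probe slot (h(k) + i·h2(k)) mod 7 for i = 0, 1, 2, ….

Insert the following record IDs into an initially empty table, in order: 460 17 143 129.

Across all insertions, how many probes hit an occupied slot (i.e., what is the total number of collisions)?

2

460 hashes to 5; slot 5 is free => place at 5.
17 hashes to 3; slot 3 is free => place at 3.
143 hashes to 3, h2=6; 3 taken => place at 2.
129 hashes to 3, h2=4; 3 taken => place at 0.
Table: [129, -, 143, 17, -, 460, -]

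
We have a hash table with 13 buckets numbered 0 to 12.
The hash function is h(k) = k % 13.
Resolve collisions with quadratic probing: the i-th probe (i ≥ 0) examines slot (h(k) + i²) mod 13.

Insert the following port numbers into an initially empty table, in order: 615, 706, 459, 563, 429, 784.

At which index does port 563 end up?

0

615: h=4 -> slot 4
706: h=4, probe 4,5 -> slot 5
459: h=4, probe 4,5,8 -> slot 8
563: h=4, probe 4,5,8,0 -> slot 0
429: h=0, probe 0,1 -> slot 1
784: h=4, probe 4,5,8,0,7 -> slot 7
Table: [563, 429, -, -, 615, 706, -, 784, 459, -, -, -, -]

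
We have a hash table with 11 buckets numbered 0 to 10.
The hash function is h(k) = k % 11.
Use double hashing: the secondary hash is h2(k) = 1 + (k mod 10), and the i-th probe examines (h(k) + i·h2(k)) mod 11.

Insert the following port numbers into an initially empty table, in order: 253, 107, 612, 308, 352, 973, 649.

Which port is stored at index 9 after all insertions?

308

253 hashes to 0; slot 0 is free -> place at 0.
107 hashes to 8; slot 8 is free -> place at 8.
612 hashes to 7; slot 7 is free -> place at 7.
308 hashes to 0, h2=9; 0 taken -> place at 9.
352 hashes to 0, h2=3; 0 taken -> place at 3.
973 hashes to 5; slot 5 is free -> place at 5.
649 hashes to 0, h2=10; 0 taken -> place at 10.
Table: [253, _, _, 352, _, 973, _, 612, 107, 308, 649]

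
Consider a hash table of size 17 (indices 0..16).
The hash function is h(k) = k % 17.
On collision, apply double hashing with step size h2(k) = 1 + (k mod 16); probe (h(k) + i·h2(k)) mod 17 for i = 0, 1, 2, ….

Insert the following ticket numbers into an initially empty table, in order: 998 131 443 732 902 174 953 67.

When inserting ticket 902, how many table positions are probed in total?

998: h=12 => slot 12
131: h=12, h2=4, probe 12,16 => slot 16
443: h=1 => slot 1
732: h=1, h2=13, probe 1,14 => slot 14
902: h=1, h2=7, probe 1,8 => slot 8
174: h=4 => slot 4
953: h=1, h2=10, probe 1,11 => slot 11
67: h=16, h2=4, probe 16,3 => slot 3
Table: [., 443, ., 67, 174, ., ., ., 902, ., ., 953, 998, ., 732, ., 131]

2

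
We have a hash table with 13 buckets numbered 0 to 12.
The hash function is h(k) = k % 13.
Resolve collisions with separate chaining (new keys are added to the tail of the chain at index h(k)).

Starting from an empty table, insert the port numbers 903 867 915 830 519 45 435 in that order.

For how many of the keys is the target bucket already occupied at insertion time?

2

Insert 903: h=6, bucket 6 empty -> new chain.
Insert 867: h=9, bucket 9 empty -> new chain.
Insert 915: h=5, bucket 5 empty -> new chain.
Insert 830: h=11, bucket 11 empty -> new chain.
Insert 519: h=12, bucket 12 empty -> new chain.
Insert 45: h=6, bucket 6 nonempty -> append to chain.
Insert 435: h=6, bucket 6 nonempty -> append to chain.
Final buckets:
0: -
1: -
2: -
3: -
4: -
5: 915
6: 903 -> 45 -> 435
7: -
8: -
9: 867
10: -
11: 830
12: 519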